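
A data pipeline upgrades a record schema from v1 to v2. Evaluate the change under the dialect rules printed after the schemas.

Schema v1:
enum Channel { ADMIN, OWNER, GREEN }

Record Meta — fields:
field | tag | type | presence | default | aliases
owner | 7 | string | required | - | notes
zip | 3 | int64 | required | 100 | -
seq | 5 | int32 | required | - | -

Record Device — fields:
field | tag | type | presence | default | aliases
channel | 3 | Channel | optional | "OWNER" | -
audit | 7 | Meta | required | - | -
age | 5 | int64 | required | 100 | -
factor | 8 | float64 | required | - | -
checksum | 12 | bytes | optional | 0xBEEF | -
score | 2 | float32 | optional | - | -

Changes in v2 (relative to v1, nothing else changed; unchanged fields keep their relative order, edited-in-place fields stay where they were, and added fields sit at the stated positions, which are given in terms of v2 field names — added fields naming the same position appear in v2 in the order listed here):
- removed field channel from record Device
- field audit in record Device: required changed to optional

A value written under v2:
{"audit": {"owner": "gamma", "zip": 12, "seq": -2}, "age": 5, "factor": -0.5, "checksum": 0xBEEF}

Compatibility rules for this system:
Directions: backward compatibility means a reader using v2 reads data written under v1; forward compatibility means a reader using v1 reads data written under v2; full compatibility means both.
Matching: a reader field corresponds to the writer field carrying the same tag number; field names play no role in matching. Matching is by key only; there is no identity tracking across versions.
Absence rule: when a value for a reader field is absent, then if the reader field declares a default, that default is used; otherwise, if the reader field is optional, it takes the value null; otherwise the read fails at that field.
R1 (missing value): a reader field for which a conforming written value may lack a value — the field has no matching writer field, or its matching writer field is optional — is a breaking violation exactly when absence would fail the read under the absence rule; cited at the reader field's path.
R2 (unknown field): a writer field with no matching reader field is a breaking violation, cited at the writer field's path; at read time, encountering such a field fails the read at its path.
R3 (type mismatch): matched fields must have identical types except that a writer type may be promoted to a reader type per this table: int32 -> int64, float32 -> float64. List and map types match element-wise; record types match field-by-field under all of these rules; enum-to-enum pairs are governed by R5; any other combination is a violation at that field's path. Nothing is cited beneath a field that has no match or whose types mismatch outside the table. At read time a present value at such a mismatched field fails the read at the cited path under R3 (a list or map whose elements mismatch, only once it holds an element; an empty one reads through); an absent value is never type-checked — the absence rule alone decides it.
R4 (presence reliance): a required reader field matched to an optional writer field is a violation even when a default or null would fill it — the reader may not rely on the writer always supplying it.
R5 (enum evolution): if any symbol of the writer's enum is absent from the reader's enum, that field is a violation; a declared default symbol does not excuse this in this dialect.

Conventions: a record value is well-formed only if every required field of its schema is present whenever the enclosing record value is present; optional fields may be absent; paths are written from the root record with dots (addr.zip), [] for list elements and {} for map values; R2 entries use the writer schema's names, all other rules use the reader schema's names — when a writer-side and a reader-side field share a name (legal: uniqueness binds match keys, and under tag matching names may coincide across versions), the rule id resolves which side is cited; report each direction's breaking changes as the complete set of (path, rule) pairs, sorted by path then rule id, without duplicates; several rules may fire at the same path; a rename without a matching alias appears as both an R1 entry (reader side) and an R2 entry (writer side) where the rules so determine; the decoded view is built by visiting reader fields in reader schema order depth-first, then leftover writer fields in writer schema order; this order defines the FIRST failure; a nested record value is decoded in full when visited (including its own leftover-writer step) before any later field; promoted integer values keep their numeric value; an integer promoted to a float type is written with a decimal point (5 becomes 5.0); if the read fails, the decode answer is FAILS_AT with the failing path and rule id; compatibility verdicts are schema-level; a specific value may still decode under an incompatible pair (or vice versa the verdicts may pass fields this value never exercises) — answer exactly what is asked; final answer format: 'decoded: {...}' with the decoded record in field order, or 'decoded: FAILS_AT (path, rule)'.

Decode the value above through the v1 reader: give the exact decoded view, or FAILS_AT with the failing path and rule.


each type pair in Device: writer, then reader
migrating the Device value to v1:
  channel := "OWNER" (no value, default fills)
  audit.owner := "gamma"
  audit.zip := 12
  audit.seq := -2
  age := 5
  factor := -0.5
  checksum := 0xBEEF
  score := null (not supplied -> null)
  => decoded: {"channel": "OWNER", "audit": {"owner": "gamma", "zip": 12, "seq": -2}, "age": 5, "factor": -0.5, "checksum": 0xBEEF, "score": null}
remaining Device differences; none change what is asked:
  removed field channel from record Device -> schema-level compatibility only; this Device value's decode is unchanged
  field audit in record Device: required changed to optional -> schema-level compatibility only; this Device value's decode is unchanged

decoded: {"channel": "OWNER", "audit": {"owner": "gamma", "zip": 12, "seq": -2}, "age": 5, "factor": -0.5, "checksum": 0xBEEF, "score": null}


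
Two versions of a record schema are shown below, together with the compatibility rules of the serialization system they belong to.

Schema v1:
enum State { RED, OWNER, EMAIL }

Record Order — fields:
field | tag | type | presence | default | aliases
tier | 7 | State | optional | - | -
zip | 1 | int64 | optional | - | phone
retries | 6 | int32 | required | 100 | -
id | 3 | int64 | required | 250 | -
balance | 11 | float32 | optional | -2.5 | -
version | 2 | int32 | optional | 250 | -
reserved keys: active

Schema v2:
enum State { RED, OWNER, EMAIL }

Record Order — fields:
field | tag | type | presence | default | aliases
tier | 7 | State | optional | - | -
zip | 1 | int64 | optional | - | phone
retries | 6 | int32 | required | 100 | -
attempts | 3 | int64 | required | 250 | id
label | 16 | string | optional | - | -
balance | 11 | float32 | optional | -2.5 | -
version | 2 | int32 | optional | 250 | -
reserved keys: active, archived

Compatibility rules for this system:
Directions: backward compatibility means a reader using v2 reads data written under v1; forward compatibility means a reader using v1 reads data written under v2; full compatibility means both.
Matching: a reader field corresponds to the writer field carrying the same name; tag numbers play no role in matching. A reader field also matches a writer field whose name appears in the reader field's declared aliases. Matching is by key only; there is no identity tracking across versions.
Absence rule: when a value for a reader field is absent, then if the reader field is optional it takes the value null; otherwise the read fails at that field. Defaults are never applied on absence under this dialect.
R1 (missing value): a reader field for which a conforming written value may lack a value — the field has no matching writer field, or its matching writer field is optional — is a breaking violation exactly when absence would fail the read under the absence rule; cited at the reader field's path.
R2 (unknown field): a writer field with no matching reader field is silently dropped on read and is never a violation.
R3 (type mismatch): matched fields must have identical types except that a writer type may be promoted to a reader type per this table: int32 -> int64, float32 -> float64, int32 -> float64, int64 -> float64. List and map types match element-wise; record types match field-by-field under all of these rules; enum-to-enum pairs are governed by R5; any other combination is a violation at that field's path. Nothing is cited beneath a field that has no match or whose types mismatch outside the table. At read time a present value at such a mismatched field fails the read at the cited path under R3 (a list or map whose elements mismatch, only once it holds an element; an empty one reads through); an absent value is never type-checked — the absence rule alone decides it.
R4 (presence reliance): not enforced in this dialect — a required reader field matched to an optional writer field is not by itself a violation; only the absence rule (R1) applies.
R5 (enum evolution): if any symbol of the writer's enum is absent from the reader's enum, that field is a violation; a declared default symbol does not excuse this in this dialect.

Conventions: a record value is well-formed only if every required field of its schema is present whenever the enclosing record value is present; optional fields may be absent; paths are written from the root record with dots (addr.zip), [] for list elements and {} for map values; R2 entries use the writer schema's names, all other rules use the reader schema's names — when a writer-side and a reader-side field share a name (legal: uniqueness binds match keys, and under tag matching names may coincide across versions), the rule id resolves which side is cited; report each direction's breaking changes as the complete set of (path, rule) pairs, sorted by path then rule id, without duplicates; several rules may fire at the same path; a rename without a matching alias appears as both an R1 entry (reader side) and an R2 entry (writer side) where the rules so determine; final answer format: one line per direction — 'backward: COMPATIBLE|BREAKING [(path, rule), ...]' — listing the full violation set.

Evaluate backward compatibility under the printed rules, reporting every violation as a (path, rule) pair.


arrows below run writer -> reader for Order
backward for Order (reader v2, writer v1):
  tier <- tier (State -> State, writer optional)
  zip <- zip (int64 -> int64, writer optional)
  retries <- retries (int32 -> int32, writer required)
  attempts <- id (int64 -> int64, writer required)
  label: no writer match
  balance <- balance (float32 -> float32, writer optional)
  version <- version (int32 -> int32, writer optional)
  => backward verdict for Order: COMPATIBLE, no violations
checking off the Order differences that do not matter here:
  renamed field id to attempts in record Order (alias id declared on the renamed field) -> its effect on Order is confined to the forward direction, not asked
  added field label to record Order: optional string, tag 16 (in v2 it sits immediately before balance) -> inert for the asked Order verdict: nothing fires

backward: COMPATIBLE []


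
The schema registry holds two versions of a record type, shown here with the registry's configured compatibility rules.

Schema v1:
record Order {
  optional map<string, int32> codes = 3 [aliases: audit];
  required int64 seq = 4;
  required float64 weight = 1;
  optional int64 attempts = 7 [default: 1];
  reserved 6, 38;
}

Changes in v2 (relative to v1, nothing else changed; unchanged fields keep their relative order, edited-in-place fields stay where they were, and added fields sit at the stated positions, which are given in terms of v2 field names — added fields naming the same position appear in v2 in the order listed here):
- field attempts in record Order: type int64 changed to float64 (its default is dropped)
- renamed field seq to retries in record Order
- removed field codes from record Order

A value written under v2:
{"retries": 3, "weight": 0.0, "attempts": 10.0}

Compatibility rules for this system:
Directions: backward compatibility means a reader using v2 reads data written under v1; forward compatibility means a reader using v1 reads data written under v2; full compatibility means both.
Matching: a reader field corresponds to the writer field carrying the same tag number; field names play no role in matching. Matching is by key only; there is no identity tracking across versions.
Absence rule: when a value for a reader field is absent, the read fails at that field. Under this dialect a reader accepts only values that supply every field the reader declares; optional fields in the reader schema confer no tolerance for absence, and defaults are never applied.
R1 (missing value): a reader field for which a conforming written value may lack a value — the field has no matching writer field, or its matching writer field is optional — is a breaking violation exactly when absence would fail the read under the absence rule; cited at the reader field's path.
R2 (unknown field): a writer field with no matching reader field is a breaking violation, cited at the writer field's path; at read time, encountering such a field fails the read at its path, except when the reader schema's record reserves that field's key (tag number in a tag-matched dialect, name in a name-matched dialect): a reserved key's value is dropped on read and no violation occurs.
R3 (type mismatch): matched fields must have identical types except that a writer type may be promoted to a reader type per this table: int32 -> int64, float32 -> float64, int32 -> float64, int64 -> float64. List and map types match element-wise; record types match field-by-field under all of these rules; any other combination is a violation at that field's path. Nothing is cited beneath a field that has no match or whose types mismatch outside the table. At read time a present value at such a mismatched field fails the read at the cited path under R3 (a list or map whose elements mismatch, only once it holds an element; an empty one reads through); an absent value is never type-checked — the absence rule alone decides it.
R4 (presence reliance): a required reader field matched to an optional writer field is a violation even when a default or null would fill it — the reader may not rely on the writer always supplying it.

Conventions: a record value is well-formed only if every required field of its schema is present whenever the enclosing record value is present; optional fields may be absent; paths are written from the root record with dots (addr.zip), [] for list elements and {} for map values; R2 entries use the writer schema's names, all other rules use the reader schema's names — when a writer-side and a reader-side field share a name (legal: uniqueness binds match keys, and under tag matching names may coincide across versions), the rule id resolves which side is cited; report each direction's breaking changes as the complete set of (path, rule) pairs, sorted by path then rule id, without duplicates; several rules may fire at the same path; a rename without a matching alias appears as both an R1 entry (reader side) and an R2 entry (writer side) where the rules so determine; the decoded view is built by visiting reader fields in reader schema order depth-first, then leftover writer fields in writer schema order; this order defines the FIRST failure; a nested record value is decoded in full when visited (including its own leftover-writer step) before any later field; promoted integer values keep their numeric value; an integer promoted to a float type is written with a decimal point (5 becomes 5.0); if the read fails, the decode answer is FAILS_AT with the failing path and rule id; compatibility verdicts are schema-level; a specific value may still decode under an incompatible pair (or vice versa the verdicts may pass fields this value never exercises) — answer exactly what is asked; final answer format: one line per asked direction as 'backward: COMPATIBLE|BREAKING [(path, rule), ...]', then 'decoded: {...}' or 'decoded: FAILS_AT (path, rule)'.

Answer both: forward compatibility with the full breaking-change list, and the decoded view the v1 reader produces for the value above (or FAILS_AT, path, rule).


arrows below run writer -> reader for Order
forward for Order (reader v1, writer v2):
  codes has no writer counterpart
  seq: int64 -> int64, writer required; from retries
  weight: float64 -> float64, writer required; from weight
  attempts: float64 -> int64, writer optional; from attempts
  violation R1 at attempts
  violation R3 at attempts
  violation R1 at codes
  => 3 violation(s): forward is BREAKING for Order
decode walk for Order under reader schema v1:
  read fails at codes under R1 (no fill)
  => FAILS_AT (codes, R1)
diffs on Order not affecting the asked answer:
  renamed field seq to retries in record Order -> fires no rule on Order, leaving the asked answer as it is

forward: BREAKING [(attempts, R1), (attempts, R3), (codes, R1)]; decoded: FAILS_AT (codes, R1)


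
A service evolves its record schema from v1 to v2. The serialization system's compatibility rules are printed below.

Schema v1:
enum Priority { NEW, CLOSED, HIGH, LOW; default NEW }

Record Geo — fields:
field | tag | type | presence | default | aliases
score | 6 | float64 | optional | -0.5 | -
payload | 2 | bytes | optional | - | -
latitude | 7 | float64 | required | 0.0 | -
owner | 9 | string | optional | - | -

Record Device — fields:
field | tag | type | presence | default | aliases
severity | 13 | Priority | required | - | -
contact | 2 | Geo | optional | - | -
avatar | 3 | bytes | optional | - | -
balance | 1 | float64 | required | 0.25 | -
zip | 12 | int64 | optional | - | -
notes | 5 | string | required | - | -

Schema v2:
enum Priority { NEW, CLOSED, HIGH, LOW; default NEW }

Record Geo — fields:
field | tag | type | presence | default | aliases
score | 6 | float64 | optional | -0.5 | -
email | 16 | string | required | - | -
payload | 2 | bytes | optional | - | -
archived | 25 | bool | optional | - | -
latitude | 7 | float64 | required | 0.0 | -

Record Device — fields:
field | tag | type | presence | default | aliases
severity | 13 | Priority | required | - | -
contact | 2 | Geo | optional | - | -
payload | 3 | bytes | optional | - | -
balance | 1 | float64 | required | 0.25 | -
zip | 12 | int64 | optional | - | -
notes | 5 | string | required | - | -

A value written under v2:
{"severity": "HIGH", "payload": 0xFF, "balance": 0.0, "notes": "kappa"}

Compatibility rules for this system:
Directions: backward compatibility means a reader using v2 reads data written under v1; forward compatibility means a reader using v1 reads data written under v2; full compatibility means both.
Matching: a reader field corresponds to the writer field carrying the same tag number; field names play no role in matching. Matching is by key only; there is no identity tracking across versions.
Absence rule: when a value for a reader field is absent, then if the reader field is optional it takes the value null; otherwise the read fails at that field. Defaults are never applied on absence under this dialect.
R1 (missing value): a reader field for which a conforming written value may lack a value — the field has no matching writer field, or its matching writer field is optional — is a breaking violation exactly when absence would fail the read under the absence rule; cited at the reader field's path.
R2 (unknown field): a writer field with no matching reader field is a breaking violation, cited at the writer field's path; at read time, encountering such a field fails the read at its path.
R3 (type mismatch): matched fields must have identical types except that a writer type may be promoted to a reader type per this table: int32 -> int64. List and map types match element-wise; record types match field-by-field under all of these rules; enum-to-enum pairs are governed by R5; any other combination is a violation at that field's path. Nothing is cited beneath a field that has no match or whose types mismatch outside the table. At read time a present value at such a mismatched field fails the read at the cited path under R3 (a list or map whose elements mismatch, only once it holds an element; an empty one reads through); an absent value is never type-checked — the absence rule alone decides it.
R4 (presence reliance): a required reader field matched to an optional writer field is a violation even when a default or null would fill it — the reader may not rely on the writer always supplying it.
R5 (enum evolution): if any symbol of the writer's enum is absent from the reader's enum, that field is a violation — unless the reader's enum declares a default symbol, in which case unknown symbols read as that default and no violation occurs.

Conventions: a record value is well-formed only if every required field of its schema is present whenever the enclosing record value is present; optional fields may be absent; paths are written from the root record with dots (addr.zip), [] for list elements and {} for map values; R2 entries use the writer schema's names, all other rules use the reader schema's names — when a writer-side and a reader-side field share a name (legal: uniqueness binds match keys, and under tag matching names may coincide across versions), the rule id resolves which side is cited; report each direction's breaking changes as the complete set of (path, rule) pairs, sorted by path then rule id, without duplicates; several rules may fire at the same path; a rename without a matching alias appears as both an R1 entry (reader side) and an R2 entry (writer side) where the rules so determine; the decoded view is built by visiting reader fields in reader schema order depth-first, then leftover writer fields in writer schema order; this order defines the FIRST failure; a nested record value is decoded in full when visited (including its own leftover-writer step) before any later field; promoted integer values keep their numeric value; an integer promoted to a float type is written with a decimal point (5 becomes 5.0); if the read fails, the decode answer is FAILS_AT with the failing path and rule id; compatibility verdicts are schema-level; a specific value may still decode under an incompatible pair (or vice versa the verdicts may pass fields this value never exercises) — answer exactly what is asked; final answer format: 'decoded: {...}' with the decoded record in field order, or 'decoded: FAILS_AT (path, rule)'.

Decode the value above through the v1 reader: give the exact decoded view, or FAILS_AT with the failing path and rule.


decoded: {"severity": "HIGH", "contact": null, "avatar": 0xFF, "balance": 0.0, "zip": null, "notes": "kappa"}

each type pair in Device: writer, then reader
decoding the Device value with the v1 reader:
  severity := "HIGH"
  contact := null (not supplied -> null)
  avatar := 0xFF (from writer payload)
  balance := 0.0
  zip := null (not supplied -> null)
  notes := "kappa"
  => decoded: {"severity": "HIGH", "contact": null, "avatar": 0xFF, "balance": 0.0, "zip": null, "notes": "kappa"}
ruling out the remaining Device differences:
  added field email to record Geo: required string, tag 16 (in v2 it sits immediately before payload) -> schema-level compatibility only; this Device value's decode is unchanged
  removed field owner from record Geo -> schema-level compatibility only; this Device value's decode is unchanged
  added field archived to record Geo: optional bool, tag 25 (in v2 it sits immediately before latitude) -> schema-level compatibility only; this Device value's decode is unchanged
  renamed field avatar to payload in record Device -> triggers nothing under the printed rules; the Device answer is the same either way


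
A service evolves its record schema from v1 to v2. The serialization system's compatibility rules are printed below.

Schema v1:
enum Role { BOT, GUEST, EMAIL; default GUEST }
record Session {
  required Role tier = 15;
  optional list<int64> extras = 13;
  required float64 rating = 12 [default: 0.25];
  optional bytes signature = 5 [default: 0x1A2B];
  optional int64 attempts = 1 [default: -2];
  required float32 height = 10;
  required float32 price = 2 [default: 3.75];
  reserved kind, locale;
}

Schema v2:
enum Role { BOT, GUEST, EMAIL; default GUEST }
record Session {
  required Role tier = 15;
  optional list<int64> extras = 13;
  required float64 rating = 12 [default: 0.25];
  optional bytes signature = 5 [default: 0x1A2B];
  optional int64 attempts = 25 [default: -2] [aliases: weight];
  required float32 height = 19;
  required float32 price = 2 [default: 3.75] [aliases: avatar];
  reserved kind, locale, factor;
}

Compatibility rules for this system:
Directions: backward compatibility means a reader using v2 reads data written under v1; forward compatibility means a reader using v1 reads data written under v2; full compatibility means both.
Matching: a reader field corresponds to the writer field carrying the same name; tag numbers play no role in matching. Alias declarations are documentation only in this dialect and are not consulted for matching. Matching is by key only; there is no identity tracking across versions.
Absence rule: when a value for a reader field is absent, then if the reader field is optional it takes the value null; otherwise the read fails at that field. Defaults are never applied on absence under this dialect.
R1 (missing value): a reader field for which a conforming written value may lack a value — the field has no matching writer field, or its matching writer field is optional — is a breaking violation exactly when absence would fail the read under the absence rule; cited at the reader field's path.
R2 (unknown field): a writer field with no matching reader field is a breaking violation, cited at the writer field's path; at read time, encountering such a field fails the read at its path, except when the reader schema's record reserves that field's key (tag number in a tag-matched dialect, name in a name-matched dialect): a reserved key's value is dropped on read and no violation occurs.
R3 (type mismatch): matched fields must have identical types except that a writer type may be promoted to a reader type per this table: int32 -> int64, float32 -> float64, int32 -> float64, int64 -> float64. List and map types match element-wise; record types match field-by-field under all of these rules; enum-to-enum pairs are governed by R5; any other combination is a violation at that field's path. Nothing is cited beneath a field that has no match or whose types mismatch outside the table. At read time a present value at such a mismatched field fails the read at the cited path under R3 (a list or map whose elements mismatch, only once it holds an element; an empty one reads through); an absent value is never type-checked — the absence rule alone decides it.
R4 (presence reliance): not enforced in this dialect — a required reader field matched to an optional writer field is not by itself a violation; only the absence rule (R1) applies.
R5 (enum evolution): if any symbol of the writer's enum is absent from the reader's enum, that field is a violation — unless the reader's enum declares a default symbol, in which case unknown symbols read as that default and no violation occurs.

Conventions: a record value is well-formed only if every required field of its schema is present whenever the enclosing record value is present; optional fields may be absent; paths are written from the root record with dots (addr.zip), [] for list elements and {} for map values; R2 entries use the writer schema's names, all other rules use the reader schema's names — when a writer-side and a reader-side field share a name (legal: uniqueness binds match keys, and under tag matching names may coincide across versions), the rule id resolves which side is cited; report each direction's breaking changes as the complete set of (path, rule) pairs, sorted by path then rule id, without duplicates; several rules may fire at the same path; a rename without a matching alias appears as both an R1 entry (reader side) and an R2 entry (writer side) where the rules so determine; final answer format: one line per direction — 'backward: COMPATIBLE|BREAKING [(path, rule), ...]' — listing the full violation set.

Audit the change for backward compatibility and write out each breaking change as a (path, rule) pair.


backward: COMPATIBLE []

in Session below, arrows point writer -> reader
checking backward for Session: reader v2 against writer v1:
  Role -> Role, writer required: tier aligns to tier
  list<int64> -> list<int64>, writer optional: extras aligns to extras
  float64 -> float64, writer required: rating aligns to rating
  bytes -> bytes, writer optional: signature aligns to signature
  int64 -> int64, writer optional: attempts aligns to attempts
  float32 -> float32, writer required: height aligns to height
  float32 -> float32, writer required: price aligns to price
  nothing fires on Session: backward is COMPATIBLE
the rest of the Session diff is inert for this question:
  field height in record Session: tag 10 changed to 19 -> fires no rule on Session, leaving the asked answer as it is
  field attempts in record Session: tag 1 changed to 25 -> fires no rule on Session, leaving the asked answer as it is


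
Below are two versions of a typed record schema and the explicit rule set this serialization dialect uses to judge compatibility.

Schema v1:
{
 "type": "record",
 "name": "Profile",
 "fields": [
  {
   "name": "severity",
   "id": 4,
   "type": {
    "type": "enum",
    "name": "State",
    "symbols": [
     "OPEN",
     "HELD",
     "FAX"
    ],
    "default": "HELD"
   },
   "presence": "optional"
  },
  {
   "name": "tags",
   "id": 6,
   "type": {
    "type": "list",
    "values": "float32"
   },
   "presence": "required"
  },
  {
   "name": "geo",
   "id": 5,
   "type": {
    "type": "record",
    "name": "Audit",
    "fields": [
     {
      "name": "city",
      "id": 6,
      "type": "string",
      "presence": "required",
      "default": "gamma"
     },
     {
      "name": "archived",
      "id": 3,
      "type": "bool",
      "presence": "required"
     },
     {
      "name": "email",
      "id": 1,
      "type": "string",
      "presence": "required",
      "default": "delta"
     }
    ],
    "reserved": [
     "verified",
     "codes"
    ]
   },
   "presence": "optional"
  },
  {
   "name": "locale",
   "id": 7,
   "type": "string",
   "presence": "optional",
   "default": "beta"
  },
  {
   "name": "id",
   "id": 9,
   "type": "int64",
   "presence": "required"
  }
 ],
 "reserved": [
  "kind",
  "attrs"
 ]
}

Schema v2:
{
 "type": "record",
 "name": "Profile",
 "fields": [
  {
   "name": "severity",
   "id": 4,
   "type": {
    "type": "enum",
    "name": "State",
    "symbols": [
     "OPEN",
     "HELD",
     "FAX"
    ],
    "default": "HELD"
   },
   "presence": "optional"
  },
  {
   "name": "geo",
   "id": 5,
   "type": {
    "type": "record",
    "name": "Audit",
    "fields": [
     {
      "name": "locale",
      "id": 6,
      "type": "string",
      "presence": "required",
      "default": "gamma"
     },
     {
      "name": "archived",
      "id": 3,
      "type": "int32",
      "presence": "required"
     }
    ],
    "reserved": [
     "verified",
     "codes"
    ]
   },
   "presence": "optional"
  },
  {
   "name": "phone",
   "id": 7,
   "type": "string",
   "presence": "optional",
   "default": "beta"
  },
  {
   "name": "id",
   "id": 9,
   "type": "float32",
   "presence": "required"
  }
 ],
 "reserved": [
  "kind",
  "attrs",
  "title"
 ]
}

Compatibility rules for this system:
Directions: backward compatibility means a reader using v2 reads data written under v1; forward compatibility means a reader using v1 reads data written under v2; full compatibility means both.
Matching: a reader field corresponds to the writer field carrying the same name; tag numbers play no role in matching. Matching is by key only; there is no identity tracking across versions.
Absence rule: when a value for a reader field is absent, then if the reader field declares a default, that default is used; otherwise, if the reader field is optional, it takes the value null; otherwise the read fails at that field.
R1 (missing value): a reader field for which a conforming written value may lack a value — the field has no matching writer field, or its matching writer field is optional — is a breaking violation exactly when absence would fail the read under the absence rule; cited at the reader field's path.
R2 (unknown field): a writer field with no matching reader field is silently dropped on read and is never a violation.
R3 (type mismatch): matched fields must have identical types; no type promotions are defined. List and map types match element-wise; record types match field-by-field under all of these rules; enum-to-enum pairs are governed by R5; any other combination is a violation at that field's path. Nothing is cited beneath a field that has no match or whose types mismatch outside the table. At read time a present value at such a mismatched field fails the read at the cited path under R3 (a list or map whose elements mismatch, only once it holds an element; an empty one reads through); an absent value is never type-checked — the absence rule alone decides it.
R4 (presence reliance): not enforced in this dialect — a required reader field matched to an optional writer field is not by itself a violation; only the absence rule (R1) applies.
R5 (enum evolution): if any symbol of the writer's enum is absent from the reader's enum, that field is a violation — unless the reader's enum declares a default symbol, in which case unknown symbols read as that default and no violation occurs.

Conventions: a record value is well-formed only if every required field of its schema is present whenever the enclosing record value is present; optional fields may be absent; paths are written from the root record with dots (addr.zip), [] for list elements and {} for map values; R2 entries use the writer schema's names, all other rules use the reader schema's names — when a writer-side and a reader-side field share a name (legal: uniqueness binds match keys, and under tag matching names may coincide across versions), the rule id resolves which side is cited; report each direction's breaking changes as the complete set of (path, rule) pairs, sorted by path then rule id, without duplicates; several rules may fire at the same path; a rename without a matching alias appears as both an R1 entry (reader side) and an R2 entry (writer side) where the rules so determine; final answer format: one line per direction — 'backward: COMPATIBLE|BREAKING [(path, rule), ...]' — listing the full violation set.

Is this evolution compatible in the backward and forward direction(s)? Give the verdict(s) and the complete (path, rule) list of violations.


backward: BREAKING [(geo.archived, R3), (id, R3)]; forward: BREAKING [(geo.archived, R3), (id, R3), (tags, R1)]

each type pair in Profile: writer, then reader
backward pass over Profile, reader schema v2, writer schema v1:
  severity: paired with writer severity (State -> State; writer optional)
  geo: paired with writer geo (Audit -> Audit; writer optional)
  phone: no writer-side match
  id: paired with writer id (int64 -> float32; writer required)
  leftover writer field: tags
  leftover writer field: locale
  geo.locale: no writer-side match
  geo.archived: paired with writer geo.archived (bool -> int32; writer required)
  leftover writer field: geo.city
  leftover writer field: geo.email
  breaking: (geo.archived, R3)
  breaking: (id, R3)
  => backward: BREAKING (2)
forward pass over Profile, reader schema v1, writer schema v2:
  severity: paired with writer severity (State -> State; writer optional)
  tags: no writer-side match
  geo: paired with writer geo (Audit -> Audit; writer optional)
  locale: no writer-side match
  id: paired with writer id (float32 -> int64; writer required)
  leftover writer field: phone
  geo.city: no writer-side match
  geo.archived: paired with writer geo.archived (int32 -> bool; writer required)
  geo.email: no writer-side match
  leftover writer field: geo.locale
  breaking: (geo.archived, R3)
  breaking: (id, R3)
  breaking: (tags, R1)
  => forward: BREAKING (3)


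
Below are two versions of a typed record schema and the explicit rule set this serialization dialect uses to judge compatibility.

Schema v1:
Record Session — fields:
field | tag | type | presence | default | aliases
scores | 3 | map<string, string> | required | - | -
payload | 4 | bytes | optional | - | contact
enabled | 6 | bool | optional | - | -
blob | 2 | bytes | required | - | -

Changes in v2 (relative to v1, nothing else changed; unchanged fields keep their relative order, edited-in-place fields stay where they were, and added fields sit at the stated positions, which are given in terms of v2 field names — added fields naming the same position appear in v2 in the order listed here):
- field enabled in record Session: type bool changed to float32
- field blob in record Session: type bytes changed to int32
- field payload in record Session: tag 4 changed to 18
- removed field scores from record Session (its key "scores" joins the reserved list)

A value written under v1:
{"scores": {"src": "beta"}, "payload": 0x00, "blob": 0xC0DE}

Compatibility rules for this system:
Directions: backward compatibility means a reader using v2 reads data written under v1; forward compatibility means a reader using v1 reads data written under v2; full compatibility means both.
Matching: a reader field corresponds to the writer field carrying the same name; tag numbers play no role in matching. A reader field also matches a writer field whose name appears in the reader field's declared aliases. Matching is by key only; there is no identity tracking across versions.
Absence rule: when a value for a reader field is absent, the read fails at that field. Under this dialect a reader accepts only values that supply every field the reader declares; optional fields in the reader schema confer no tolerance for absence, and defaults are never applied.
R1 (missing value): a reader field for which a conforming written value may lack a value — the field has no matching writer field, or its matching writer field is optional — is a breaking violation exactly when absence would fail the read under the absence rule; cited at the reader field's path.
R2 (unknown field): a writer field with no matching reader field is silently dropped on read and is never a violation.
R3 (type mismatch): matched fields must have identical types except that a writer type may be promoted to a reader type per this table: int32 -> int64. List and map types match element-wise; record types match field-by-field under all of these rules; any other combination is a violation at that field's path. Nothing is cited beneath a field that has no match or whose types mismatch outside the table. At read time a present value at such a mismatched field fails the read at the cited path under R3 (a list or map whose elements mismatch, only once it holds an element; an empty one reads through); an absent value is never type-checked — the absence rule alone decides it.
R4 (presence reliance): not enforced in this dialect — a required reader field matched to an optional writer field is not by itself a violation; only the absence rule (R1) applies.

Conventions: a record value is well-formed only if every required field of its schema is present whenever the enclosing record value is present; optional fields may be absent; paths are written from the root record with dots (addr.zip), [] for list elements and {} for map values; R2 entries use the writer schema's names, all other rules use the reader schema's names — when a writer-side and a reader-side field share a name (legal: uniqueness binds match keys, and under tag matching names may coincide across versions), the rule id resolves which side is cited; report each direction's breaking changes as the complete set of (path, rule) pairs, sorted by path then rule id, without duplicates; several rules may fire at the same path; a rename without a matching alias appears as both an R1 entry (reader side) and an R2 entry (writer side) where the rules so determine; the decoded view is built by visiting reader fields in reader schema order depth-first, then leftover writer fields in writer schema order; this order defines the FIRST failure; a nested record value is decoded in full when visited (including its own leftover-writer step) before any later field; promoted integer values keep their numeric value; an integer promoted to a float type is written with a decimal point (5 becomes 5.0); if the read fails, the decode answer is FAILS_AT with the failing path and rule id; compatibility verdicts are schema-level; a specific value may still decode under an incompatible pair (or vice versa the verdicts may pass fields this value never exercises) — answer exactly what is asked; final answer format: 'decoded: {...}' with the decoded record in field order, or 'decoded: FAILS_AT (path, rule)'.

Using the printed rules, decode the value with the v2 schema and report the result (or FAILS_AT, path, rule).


arrows below run writer -> reader for Session
decode walk for Session under reader schema v2:
  payload := 0x00
  read fails at enabled under R1 (no fill)
  => FAILS_AT (enabled, R1)
the other Session changes do not affect what is asked:
  field blob in record Session: type bytes changed to int32 -> shifts the Session verdicts, not this decode
  field payload in record Session: tag 4 changed to 18 -> no rule fires on it and the decoded Session view is identical with or without it
  removed field scores from record Session (its key "scores" joins the reserved list) -> shifts the Session verdicts, not this decode

decoded: FAILS_AT (enabled, R1)
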